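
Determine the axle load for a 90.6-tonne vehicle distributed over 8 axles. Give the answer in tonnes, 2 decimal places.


Load per axle = total weight / number of axles
Load = 90.6 / 8
Load = 11.33 tonnes

11.33


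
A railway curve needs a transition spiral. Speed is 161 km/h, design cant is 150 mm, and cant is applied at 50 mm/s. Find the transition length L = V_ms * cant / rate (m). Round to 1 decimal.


Convert speed: V = 161 / 3.6 = 44.7222 m/s
L = 44.7222 * 150 / 50
L = 6708.3333 / 50
L = 134.2 m

134.2


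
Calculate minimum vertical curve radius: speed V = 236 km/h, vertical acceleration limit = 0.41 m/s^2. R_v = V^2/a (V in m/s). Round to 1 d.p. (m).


Convert speed: V = 236 / 3.6 = 65.5556 m/s
V^2 = 4297.5309 m^2/s^2
R_v = 4297.5309 / 0.41
R_v = 10481.8 m

10481.8


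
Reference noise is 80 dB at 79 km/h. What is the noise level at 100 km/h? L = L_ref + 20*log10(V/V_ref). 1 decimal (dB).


V/V_ref = 100 / 79 = 1.265823
log10(1.265823) = 0.102373
20 * 0.102373 = 2.0475
L = 80 + 2.0475 = 82.0 dB

82.0


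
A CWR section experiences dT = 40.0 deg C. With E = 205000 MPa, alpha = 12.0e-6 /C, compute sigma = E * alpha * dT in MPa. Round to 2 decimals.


sigma = E * alpha * dT
sigma = 205000 * 12.0e-6 * 40.0
sigma = 2.46 * 40.0
sigma = 98.40 MPa

98.40


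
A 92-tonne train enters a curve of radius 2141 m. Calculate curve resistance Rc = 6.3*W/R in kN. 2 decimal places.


Rc = 6.3 * W / R
Rc = 6.3 * 92 / 2141
Rc = 579.6 / 2141
Rc = 0.27 kN

0.27


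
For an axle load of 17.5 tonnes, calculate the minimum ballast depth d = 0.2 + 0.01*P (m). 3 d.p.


d = 0.2 + 0.01 * 17.5
d = 0.2 + 0.175
d = 0.375 m

0.375


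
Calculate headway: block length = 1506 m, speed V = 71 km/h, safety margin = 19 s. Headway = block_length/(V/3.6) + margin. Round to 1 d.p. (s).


V = 71 / 3.6 = 19.7222 m/s
Block traversal time = 1506 / 19.7222 = 76.3606 s
Headway = 76.3606 + 19
Headway = 95.4 s

95.4


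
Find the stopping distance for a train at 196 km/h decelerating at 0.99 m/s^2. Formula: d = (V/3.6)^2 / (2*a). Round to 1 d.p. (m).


Convert speed: V = 196 / 3.6 = 54.4444 m/s
V^2 = 2964.1975
d = 2964.1975 / (2 * 0.99)
d = 2964.1975 / 1.98
d = 1497.1 m

1497.1


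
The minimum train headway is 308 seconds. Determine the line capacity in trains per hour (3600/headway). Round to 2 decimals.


Capacity = 3600 / headway
Capacity = 3600 / 308
Capacity = 11.69 trains/hour

11.69


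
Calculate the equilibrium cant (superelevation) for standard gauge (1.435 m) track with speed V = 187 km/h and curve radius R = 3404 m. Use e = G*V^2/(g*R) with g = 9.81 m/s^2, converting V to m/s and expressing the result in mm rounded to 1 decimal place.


Convert speed: V = 187 / 3.6 = 51.9444 m/s
Apply formula: e = 1.435 * 51.9444^2 / (9.81 * 3404)
e = 1.435 * 2698.2253 / 33393.24
e = 0.11595 m = 116.0 mm

116.0


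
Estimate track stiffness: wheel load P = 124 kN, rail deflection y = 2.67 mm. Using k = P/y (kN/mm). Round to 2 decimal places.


Track stiffness k = P / y
k = 124 / 2.67
k = 46.44 kN/mm

46.44


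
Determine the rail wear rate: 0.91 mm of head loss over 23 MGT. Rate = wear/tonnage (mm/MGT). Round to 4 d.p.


Wear rate = total wear / cumulative tonnage
Rate = 0.91 / 23
Rate = 0.0396 mm/MGT

0.0396


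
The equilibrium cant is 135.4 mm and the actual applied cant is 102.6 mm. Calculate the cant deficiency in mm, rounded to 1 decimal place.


Cant deficiency = equilibrium cant - actual cant
CD = 135.4 - 102.6
CD = 32.8 mm

32.8


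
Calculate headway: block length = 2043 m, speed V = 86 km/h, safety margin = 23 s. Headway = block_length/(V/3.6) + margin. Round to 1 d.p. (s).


V = 86 / 3.6 = 23.8889 m/s
Block traversal time = 2043 / 23.8889 = 85.5209 s
Headway = 85.5209 + 23
Headway = 108.5 s

108.5


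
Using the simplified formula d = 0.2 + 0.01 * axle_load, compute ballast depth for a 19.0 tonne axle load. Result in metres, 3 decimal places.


d = 0.2 + 0.01 * 19.0
d = 0.2 + 0.19
d = 0.390 m

0.390


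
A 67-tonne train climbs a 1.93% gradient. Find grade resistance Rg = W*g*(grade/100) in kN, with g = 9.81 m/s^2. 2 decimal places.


Rg = W * 9.81 * grade / 100
Rg = 67 * 9.81 * 1.93 / 100
Rg = 657.27 * 0.0193
Rg = 12.69 kN

12.69


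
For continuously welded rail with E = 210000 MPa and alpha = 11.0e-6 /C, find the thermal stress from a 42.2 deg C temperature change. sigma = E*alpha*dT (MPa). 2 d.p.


sigma = E * alpha * dT
sigma = 210000 * 11.0e-6 * 42.2
sigma = 2.31 * 42.2
sigma = 97.48 MPa

97.48


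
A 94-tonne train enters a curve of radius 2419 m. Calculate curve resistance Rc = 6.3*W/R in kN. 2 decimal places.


Rc = 6.3 * W / R
Rc = 6.3 * 94 / 2419
Rc = 592.2 / 2419
Rc = 0.24 kN

0.24


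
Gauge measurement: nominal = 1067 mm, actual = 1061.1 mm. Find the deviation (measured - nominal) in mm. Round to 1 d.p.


Deviation = measured - nominal
Deviation = 1061.1 - 1067
Deviation = -5.9 mm

-5.9


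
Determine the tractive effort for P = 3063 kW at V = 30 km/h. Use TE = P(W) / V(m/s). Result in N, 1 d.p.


Convert: P = 3063 kW = 3063000 W
V = 30 / 3.6 = 8.3333 m/s
TE = 3063000 / 8.3333
TE = 367560.0 N

367560.0


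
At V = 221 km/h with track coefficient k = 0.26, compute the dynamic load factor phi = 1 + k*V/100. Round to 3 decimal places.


phi = 1 + k * V / 100
phi = 1 + 0.26 * 221 / 100
phi = 1 + 0.5746
phi = 1.575

1.575


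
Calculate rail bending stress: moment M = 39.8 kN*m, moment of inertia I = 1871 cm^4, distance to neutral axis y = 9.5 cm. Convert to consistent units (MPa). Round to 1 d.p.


Convert units:
M = 39.8 kN*m = 39800000 N*mm
y = 9.5 cm = 95 mm
I = 1871 cm^4 = 18710000 mm^4
sigma = 39800000 * 95 / 18710000
sigma = 202.1 MPa

202.1


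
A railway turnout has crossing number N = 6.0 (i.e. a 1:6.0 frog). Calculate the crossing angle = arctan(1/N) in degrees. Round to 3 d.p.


1/N = 1/6.0 = 0.166667
angle = arctan(0.166667) = 0.165149 rad
angle = 0.165149 * 180/pi = 9.462 degrees

9.462


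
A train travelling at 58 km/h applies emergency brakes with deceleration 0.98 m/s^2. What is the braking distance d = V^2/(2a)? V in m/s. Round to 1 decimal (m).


Convert speed: V = 58 / 3.6 = 16.1111 m/s
V^2 = 259.5679
d = 259.5679 / (2 * 0.98)
d = 259.5679 / 1.96
d = 132.4 m

132.4


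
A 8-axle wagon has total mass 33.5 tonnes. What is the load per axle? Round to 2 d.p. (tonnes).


Load per axle = total weight / number of axles
Load = 33.5 / 8
Load = 4.19 tonnes

4.19


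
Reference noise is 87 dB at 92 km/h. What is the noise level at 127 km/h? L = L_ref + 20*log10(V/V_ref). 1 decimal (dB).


V/V_ref = 127 / 92 = 1.380435
log10(1.380435) = 0.140016
20 * 0.140016 = 2.8003
L = 87 + 2.8003 = 89.8 dB

89.8


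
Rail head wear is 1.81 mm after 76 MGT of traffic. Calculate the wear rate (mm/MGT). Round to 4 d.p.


Wear rate = total wear / cumulative tonnage
Rate = 1.81 / 76
Rate = 0.0238 mm/MGT

0.0238


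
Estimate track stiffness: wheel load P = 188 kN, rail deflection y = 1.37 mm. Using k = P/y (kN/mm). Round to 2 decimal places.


Track stiffness k = P / y
k = 188 / 1.37
k = 137.23 kN/mm

137.23


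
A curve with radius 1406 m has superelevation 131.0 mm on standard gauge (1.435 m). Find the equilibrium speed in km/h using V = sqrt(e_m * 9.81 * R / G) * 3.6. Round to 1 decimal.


Convert cant: e = 131.0 mm = 0.1310 m
V_ms = sqrt(0.1310 * 9.81 * 1406 / 1.435)
V_ms = sqrt(1259.139136) = 35.4844 m/s
V = 35.4844 * 3.6 = 127.7 km/h

127.7


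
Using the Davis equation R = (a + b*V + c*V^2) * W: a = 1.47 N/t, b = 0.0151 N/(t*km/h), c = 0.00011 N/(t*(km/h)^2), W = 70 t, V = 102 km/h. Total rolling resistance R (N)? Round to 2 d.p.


b*V = 0.0151 * 102 = 1.5402
c*V^2 = 0.00011 * 10404 = 1.14444
R_per_t = 1.47 + 1.5402 + 1.14444 = 4.15464 N/t
R_total = 4.15464 * 70 = 290.82 N

290.82


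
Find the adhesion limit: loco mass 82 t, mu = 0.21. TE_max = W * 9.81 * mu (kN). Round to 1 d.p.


TE_max = W * g * mu
TE_max = 82 * 9.81 * 0.21
TE_max = 804.42 * 0.21
TE_max = 168.9 kN

168.9


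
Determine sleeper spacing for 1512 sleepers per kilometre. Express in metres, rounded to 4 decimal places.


Spacing = 1000 m / number of sleepers
Spacing = 1000 / 1512
Spacing = 0.6614 m

0.6614


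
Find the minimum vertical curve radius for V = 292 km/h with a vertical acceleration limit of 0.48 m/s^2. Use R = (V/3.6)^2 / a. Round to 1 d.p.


Convert speed: V = 292 / 3.6 = 81.1111 m/s
V^2 = 6579.0123 m^2/s^2
R_v = 6579.0123 / 0.48
R_v = 13706.3 m

13706.3


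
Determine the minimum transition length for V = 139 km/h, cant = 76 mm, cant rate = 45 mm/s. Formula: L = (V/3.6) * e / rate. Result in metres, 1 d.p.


Convert speed: V = 139 / 3.6 = 38.6111 m/s
L = 38.6111 * 76 / 45
L = 2934.4444 / 45
L = 65.2 m

65.2


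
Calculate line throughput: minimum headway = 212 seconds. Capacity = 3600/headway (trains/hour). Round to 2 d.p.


Capacity = 3600 / headway
Capacity = 3600 / 212
Capacity = 16.98 trains/hour

16.98


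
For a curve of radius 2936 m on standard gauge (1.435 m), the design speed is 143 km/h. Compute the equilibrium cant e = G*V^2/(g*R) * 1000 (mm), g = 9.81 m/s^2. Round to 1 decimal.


Convert speed: V = 143 / 3.6 = 39.7222 m/s
Apply formula: e = 1.435 * 39.7222^2 / (9.81 * 2936)
e = 1.435 * 1577.8549 / 28802.16
e = 0.078613 m = 78.6 mm

78.6


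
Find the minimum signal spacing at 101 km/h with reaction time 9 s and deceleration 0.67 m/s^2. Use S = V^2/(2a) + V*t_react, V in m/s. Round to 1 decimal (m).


V = 101 / 3.6 = 28.0556 m/s
Braking distance = 28.0556^2 / (2*0.67) = 587.3987 m
Sighting distance = 28.0556 * 9 = 252.5 m
S = 587.3987 + 252.5 = 839.9 m

839.9


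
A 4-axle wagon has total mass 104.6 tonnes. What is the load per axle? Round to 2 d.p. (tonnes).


Load per axle = total weight / number of axles
Load = 104.6 / 4
Load = 26.15 tonnes

26.15


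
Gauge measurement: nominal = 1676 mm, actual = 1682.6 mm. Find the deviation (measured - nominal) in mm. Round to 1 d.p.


Deviation = measured - nominal
Deviation = 1682.6 - 1676
Deviation = 6.6 mm

6.6


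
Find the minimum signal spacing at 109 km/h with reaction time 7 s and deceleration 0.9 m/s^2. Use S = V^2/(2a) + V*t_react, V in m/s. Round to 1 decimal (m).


V = 109 / 3.6 = 30.2778 m/s
Braking distance = 30.2778^2 / (2*0.9) = 509.3021 m
Sighting distance = 30.2778 * 7 = 211.9444 m
S = 509.3021 + 211.9444 = 721.2 m

721.2


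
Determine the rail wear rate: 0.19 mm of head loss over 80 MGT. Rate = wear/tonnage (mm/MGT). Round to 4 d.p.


Wear rate = total wear / cumulative tonnage
Rate = 0.19 / 80
Rate = 0.0024 mm/MGT

0.0024


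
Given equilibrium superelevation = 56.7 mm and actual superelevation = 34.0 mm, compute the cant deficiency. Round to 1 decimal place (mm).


Cant deficiency = equilibrium cant - actual cant
CD = 56.7 - 34.0
CD = 22.7 mm

22.7


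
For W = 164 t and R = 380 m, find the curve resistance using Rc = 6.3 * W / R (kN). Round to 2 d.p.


Rc = 6.3 * W / R
Rc = 6.3 * 164 / 380
Rc = 1033.2 / 380
Rc = 2.72 kN

2.72


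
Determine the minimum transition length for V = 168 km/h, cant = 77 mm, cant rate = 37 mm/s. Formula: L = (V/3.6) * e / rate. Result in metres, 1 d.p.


Convert speed: V = 168 / 3.6 = 46.6667 m/s
L = 46.6667 * 77 / 37
L = 3593.3333 / 37
L = 97.1 m

97.1


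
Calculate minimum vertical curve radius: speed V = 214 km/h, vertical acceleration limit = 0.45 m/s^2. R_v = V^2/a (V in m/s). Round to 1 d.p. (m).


Convert speed: V = 214 / 3.6 = 59.4444 m/s
V^2 = 3533.642 m^2/s^2
R_v = 3533.642 / 0.45
R_v = 7852.5 m

7852.5


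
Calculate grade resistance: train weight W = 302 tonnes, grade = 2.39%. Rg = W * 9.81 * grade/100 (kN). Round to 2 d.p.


Rg = W * 9.81 * grade / 100
Rg = 302 * 9.81 * 2.39 / 100
Rg = 2962.62 * 0.0239
Rg = 70.81 kN

70.81


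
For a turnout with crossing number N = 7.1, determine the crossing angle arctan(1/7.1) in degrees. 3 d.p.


1/N = 1/7.1 = 0.140845
angle = arctan(0.140845) = 0.139925 rad
angle = 0.139925 * 180/pi = 8.017 degrees

8.017


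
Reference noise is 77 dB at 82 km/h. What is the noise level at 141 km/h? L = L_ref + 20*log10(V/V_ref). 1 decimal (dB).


V/V_ref = 141 / 82 = 1.719512
log10(1.719512) = 0.235405
20 * 0.235405 = 4.7081
L = 77 + 4.7081 = 81.7 dB

81.7


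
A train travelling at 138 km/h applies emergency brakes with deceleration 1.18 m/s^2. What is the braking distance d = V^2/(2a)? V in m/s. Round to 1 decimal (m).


Convert speed: V = 138 / 3.6 = 38.3333 m/s
V^2 = 1469.4444
d = 1469.4444 / (2 * 1.18)
d = 1469.4444 / 2.36
d = 622.6 m

622.6


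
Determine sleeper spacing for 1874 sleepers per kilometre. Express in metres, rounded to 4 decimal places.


Spacing = 1000 m / number of sleepers
Spacing = 1000 / 1874
Spacing = 0.5336 m

0.5336


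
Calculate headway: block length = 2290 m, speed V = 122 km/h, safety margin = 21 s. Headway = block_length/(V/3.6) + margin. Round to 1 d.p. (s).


V = 122 / 3.6 = 33.8889 m/s
Block traversal time = 2290 / 33.8889 = 67.5738 s
Headway = 67.5738 + 21
Headway = 88.6 s

88.6


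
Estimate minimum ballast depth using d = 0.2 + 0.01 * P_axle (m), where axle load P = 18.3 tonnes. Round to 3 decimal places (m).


d = 0.2 + 0.01 * 18.3
d = 0.2 + 0.183
d = 0.383 m

0.383


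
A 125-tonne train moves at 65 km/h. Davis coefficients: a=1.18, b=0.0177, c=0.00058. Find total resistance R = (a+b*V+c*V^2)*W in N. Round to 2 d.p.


b*V = 0.0177 * 65 = 1.1505
c*V^2 = 0.00058 * 4225 = 2.4505
R_per_t = 1.18 + 1.1505 + 2.4505 = 4.781 N/t
R_total = 4.781 * 125 = 597.63 N

597.63


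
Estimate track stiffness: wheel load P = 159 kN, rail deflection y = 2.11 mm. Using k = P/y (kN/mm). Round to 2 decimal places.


Track stiffness k = P / y
k = 159 / 2.11
k = 75.36 kN/mm

75.36


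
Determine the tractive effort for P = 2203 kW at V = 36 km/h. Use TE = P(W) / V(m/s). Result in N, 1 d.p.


Convert: P = 2203 kW = 2203000 W
V = 36 / 3.6 = 10.0 m/s
TE = 2203000 / 10.0
TE = 220300.0 N

220300.0


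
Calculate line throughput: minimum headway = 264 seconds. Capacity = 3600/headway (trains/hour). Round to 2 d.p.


Capacity = 3600 / headway
Capacity = 3600 / 264
Capacity = 13.64 trains/hour

13.64


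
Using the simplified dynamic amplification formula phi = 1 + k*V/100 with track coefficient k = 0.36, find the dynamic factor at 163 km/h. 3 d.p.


phi = 1 + k * V / 100
phi = 1 + 0.36 * 163 / 100
phi = 1 + 0.5868
phi = 1.587

1.587


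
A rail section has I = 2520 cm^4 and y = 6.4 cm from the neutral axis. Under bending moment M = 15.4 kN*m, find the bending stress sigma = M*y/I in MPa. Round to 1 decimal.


Convert units:
M = 15.4 kN*m = 15400000 N*mm
y = 6.4 cm = 64 mm
I = 2520 cm^4 = 25200000 mm^4
sigma = 15400000 * 64 / 25200000
sigma = 39.1 MPa

39.1


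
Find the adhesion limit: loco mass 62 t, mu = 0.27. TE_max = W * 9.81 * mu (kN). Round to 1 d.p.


TE_max = W * g * mu
TE_max = 62 * 9.81 * 0.27
TE_max = 608.22 * 0.27
TE_max = 164.2 kN

164.2


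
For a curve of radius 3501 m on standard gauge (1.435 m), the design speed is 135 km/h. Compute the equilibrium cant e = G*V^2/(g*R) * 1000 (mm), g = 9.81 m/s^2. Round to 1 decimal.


Convert speed: V = 135 / 3.6 = 37.5 m/s
Apply formula: e = 1.435 * 37.5^2 / (9.81 * 3501)
e = 1.435 * 1406.25 / 34344.81
e = 0.058756 m = 58.8 mm

58.8


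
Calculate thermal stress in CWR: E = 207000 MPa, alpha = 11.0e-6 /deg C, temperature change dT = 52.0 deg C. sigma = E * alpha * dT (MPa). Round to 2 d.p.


sigma = E * alpha * dT
sigma = 207000 * 11.0e-6 * 52.0
sigma = 2.277 * 52.0
sigma = 118.40 MPa

118.40


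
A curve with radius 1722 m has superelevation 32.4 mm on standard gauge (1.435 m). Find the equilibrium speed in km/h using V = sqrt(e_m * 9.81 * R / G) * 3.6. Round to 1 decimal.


Convert cant: e = 32.4 mm = 0.0324 m
V_ms = sqrt(0.0324 * 9.81 * 1722 / 1.435)
V_ms = sqrt(381.4128) = 19.5298 m/s
V = 19.5298 * 3.6 = 70.3 km/h

70.3


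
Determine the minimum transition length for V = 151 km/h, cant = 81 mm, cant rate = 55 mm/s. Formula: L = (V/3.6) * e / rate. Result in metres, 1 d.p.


Convert speed: V = 151 / 3.6 = 41.9444 m/s
L = 41.9444 * 81 / 55
L = 3397.5 / 55
L = 61.8 m

61.8


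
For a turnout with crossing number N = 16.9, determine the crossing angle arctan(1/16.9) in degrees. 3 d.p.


1/N = 1/16.9 = 0.059172
angle = arctan(0.059172) = 0.059103 rad
angle = 0.059103 * 180/pi = 3.386 degrees

3.386


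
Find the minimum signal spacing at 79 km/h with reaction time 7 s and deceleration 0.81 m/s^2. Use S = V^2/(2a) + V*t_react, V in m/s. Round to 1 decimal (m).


V = 79 / 3.6 = 21.9444 m/s
Braking distance = 21.9444^2 / (2*0.81) = 297.2584 m
Sighting distance = 21.9444 * 7 = 153.6111 m
S = 297.2584 + 153.6111 = 450.9 m

450.9


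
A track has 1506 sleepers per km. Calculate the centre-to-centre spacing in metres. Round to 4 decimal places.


Spacing = 1000 m / number of sleepers
Spacing = 1000 / 1506
Spacing = 0.6640 m

0.6640


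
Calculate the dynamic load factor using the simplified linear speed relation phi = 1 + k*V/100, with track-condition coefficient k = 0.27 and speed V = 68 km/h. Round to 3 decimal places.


phi = 1 + k * V / 100
phi = 1 + 0.27 * 68 / 100
phi = 1 + 0.1836
phi = 1.184

1.184


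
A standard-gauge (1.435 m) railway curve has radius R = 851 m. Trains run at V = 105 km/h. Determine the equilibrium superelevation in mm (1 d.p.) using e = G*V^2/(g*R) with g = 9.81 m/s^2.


Convert speed: V = 105 / 3.6 = 29.1667 m/s
Apply formula: e = 1.435 * 29.1667^2 / (9.81 * 851)
e = 1.435 * 850.6944 / 8348.31
e = 0.146227 m = 146.2 mm

146.2


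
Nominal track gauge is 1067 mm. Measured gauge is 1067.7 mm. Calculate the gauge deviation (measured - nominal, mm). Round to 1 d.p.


Deviation = measured - nominal
Deviation = 1067.7 - 1067
Deviation = 0.7 mm

0.7


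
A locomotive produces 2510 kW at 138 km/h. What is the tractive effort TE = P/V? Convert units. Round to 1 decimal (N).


Convert: P = 2510 kW = 2510000 W
V = 138 / 3.6 = 38.3333 m/s
TE = 2510000 / 38.3333
TE = 65478.3 N

65478.3


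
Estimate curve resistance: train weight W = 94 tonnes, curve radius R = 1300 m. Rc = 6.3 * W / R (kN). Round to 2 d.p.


Rc = 6.3 * W / R
Rc = 6.3 * 94 / 1300
Rc = 592.2 / 1300
Rc = 0.46 kN

0.46


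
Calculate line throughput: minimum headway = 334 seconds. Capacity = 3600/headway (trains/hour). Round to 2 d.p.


Capacity = 3600 / headway
Capacity = 3600 / 334
Capacity = 10.78 trains/hour

10.78


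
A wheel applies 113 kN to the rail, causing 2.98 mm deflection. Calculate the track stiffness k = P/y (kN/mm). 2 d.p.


Track stiffness k = P / y
k = 113 / 2.98
k = 37.92 kN/mm

37.92


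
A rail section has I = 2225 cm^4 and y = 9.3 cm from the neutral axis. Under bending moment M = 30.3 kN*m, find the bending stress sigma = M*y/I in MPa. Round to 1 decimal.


Convert units:
M = 30.3 kN*m = 30300000 N*mm
y = 9.3 cm = 93 mm
I = 2225 cm^4 = 22250000 mm^4
sigma = 30300000 * 93 / 22250000
sigma = 126.6 MPa

126.6


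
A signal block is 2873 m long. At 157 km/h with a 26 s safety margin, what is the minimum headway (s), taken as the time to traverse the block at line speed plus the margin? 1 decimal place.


V = 157 / 3.6 = 43.6111 m/s
Block traversal time = 2873 / 43.6111 = 65.8777 s
Headway = 65.8777 + 26
Headway = 91.9 s

91.9


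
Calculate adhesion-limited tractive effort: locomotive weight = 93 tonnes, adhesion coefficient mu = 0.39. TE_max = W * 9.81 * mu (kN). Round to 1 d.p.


TE_max = W * g * mu
TE_max = 93 * 9.81 * 0.39
TE_max = 912.33 * 0.39
TE_max = 355.8 kN

355.8


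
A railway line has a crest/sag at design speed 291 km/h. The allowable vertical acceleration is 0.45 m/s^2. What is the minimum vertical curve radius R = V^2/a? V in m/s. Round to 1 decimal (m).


Convert speed: V = 291 / 3.6 = 80.8333 m/s
V^2 = 6534.0278 m^2/s^2
R_v = 6534.0278 / 0.45
R_v = 14520.1 m

14520.1


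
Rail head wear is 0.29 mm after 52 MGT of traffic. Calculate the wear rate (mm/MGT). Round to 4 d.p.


Wear rate = total wear / cumulative tonnage
Rate = 0.29 / 52
Rate = 0.0056 mm/MGT

0.0056


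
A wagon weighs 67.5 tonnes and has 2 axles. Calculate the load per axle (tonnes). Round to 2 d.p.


Load per axle = total weight / number of axles
Load = 67.5 / 2
Load = 33.75 tonnes

33.75


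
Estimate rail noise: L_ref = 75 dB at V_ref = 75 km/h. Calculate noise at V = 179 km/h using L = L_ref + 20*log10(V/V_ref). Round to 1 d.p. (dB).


V/V_ref = 179 / 75 = 2.386667
log10(2.386667) = 0.377792
20 * 0.377792 = 7.5558
L = 75 + 7.5558 = 82.6 dB

82.6


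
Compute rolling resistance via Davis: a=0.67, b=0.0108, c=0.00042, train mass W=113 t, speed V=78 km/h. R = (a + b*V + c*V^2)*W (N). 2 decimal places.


b*V = 0.0108 * 78 = 0.8424
c*V^2 = 0.00042 * 6084 = 2.55528
R_per_t = 0.67 + 0.8424 + 2.55528 = 4.06768 N/t
R_total = 4.06768 * 113 = 459.65 N

459.65


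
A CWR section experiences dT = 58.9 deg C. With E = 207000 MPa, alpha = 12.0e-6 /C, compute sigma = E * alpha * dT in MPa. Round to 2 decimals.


sigma = E * alpha * dT
sigma = 207000 * 12.0e-6 * 58.9
sigma = 2.484 * 58.9
sigma = 146.31 MPa

146.31


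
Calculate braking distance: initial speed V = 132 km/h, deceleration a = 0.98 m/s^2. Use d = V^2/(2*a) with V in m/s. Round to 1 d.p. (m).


Convert speed: V = 132 / 3.6 = 36.6667 m/s
V^2 = 1344.4444
d = 1344.4444 / (2 * 0.98)
d = 1344.4444 / 1.96
d = 685.9 m

685.9


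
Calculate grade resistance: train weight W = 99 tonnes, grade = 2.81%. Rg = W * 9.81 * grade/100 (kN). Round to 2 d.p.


Rg = W * 9.81 * grade / 100
Rg = 99 * 9.81 * 2.81 / 100
Rg = 971.19 * 0.0281
Rg = 27.29 kN

27.29


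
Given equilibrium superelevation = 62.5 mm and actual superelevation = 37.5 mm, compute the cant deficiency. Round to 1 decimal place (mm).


Cant deficiency = equilibrium cant - actual cant
CD = 62.5 - 37.5
CD = 25.0 mm

25.0


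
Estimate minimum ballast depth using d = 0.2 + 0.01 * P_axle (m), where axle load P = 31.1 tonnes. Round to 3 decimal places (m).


d = 0.2 + 0.01 * 31.1
d = 0.2 + 0.311
d = 0.511 m

0.511


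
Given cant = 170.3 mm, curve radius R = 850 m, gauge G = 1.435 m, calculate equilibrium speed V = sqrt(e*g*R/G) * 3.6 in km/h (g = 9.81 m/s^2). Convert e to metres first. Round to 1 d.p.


Convert cant: e = 170.3 mm = 0.1703 m
V_ms = sqrt(0.1703 * 9.81 * 850 / 1.435)
V_ms = sqrt(989.579477) = 31.4576 m/s
V = 31.4576 * 3.6 = 113.2 km/h

113.2


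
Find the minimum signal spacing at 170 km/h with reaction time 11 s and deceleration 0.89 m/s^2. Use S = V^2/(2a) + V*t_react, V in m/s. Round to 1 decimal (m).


V = 170 / 3.6 = 47.2222 m/s
Braking distance = 47.2222^2 / (2*0.89) = 1252.7743 m
Sighting distance = 47.2222 * 11 = 519.4444 m
S = 1252.7743 + 519.4444 = 1772.2 m

1772.2


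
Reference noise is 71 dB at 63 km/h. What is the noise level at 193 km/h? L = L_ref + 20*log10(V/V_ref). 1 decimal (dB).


V/V_ref = 193 / 63 = 3.063492
log10(3.063492) = 0.486217
20 * 0.486217 = 9.7243
L = 71 + 9.7243 = 80.7 dB

80.7


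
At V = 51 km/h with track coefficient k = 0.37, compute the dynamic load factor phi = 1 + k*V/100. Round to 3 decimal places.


phi = 1 + k * V / 100
phi = 1 + 0.37 * 51 / 100
phi = 1 + 0.1887
phi = 1.189

1.189


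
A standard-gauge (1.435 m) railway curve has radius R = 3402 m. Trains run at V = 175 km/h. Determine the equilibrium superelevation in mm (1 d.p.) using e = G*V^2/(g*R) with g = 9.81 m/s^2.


Convert speed: V = 175 / 3.6 = 48.6111 m/s
Apply formula: e = 1.435 * 48.6111^2 / (9.81 * 3402)
e = 1.435 * 2363.0401 / 33373.62
e = 0.101606 m = 101.6 mm

101.6


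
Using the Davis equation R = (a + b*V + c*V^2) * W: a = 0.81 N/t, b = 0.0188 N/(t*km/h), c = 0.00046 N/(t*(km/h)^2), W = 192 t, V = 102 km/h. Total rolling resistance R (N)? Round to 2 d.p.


b*V = 0.0188 * 102 = 1.9176
c*V^2 = 0.00046 * 10404 = 4.78584
R_per_t = 0.81 + 1.9176 + 4.78584 = 7.51344 N/t
R_total = 7.51344 * 192 = 1442.58 N

1442.58


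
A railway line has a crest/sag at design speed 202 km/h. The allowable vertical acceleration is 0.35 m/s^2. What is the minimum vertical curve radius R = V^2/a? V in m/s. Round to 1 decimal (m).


Convert speed: V = 202 / 3.6 = 56.1111 m/s
V^2 = 3148.4568 m^2/s^2
R_v = 3148.4568 / 0.35
R_v = 8995.6 m

8995.6


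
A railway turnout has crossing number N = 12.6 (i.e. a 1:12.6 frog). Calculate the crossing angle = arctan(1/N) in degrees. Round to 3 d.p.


1/N = 1/12.6 = 0.079365
angle = arctan(0.079365) = 0.079199 rad
angle = 0.079199 * 180/pi = 4.538 degrees

4.538


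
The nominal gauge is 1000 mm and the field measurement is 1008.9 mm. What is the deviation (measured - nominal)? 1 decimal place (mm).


Deviation = measured - nominal
Deviation = 1008.9 - 1000
Deviation = 8.9 mm

8.9


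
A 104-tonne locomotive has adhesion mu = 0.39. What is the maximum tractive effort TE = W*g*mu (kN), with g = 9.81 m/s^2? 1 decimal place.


TE_max = W * g * mu
TE_max = 104 * 9.81 * 0.39
TE_max = 1020.24 * 0.39
TE_max = 397.9 kN

397.9


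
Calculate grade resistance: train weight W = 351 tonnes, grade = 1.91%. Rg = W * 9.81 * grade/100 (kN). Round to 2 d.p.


Rg = W * 9.81 * grade / 100
Rg = 351 * 9.81 * 1.91 / 100
Rg = 3443.31 * 0.0191
Rg = 65.77 kN

65.77


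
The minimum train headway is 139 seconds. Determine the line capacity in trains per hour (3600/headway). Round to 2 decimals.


Capacity = 3600 / headway
Capacity = 3600 / 139
Capacity = 25.90 trains/hour

25.90


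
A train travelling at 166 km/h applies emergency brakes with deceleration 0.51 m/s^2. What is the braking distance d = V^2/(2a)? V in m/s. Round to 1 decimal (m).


Convert speed: V = 166 / 3.6 = 46.1111 m/s
V^2 = 2126.2346
d = 2126.2346 / (2 * 0.51)
d = 2126.2346 / 1.02
d = 2084.5 m

2084.5


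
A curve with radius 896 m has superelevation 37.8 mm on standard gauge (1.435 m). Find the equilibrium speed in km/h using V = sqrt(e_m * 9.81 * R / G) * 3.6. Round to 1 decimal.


Convert cant: e = 37.8 mm = 0.0378 m
V_ms = sqrt(0.0378 * 9.81 * 896 / 1.435)
V_ms = sqrt(231.535141) = 15.2163 m/s
V = 15.2163 * 3.6 = 54.8 km/h

54.8


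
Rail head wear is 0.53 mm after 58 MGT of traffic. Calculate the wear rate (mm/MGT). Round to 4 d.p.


Wear rate = total wear / cumulative tonnage
Rate = 0.53 / 58
Rate = 0.0091 mm/MGT

0.0091


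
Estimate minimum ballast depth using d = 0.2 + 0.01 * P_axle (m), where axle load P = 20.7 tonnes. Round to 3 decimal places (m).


d = 0.2 + 0.01 * 20.7
d = 0.2 + 0.207
d = 0.407 m

0.407


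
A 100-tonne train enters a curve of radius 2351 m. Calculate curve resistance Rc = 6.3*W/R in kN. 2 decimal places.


Rc = 6.3 * W / R
Rc = 6.3 * 100 / 2351
Rc = 630.0 / 2351
Rc = 0.27 kN

0.27


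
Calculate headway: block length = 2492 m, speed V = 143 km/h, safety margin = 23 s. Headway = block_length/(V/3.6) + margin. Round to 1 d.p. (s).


V = 143 / 3.6 = 39.7222 m/s
Block traversal time = 2492 / 39.7222 = 62.7357 s
Headway = 62.7357 + 23
Headway = 85.7 s

85.7


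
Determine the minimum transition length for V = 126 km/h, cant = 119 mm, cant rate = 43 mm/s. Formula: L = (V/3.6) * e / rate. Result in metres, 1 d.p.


Convert speed: V = 126 / 3.6 = 35.0 m/s
L = 35.0 * 119 / 43
L = 4165.0 / 43
L = 96.9 m

96.9


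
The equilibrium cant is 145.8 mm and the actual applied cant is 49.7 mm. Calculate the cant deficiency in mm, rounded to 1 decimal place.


Cant deficiency = equilibrium cant - actual cant
CD = 145.8 - 49.7
CD = 96.1 mm

96.1


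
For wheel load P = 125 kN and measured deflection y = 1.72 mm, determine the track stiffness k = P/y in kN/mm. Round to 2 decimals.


Track stiffness k = P / y
k = 125 / 1.72
k = 72.67 kN/mm

72.67


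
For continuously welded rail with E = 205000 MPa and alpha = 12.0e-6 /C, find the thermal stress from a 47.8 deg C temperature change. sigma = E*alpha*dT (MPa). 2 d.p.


sigma = E * alpha * dT
sigma = 205000 * 12.0e-6 * 47.8
sigma = 2.46 * 47.8
sigma = 117.59 MPa

117.59


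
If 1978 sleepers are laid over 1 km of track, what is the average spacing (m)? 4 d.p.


Spacing = 1000 m / number of sleepers
Spacing = 1000 / 1978
Spacing = 0.5056 m

0.5056


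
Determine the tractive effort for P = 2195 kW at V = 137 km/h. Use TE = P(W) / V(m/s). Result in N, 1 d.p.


Convert: P = 2195 kW = 2195000 W
V = 137 / 3.6 = 38.0556 m/s
TE = 2195000 / 38.0556
TE = 57678.8 N

57678.8


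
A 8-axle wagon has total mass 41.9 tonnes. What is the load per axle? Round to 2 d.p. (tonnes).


Load per axle = total weight / number of axles
Load = 41.9 / 8
Load = 5.24 tonnes

5.24


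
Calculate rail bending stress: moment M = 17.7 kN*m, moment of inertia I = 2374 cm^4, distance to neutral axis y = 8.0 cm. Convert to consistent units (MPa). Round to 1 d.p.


Convert units:
M = 17.7 kN*m = 17700000 N*mm
y = 8.0 cm = 80 mm
I = 2374 cm^4 = 23740000 mm^4
sigma = 17700000 * 80 / 23740000
sigma = 59.6 MPa

59.6


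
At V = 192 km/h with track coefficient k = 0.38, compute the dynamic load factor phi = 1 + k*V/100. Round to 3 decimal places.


phi = 1 + k * V / 100
phi = 1 + 0.38 * 192 / 100
phi = 1 + 0.7296
phi = 1.730

1.730


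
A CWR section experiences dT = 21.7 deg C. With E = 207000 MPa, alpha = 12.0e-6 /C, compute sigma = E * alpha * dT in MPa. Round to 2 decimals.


sigma = E * alpha * dT
sigma = 207000 * 12.0e-6 * 21.7
sigma = 2.484 * 21.7
sigma = 53.90 MPa

53.90


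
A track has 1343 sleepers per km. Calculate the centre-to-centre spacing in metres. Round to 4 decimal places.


Spacing = 1000 m / number of sleepers
Spacing = 1000 / 1343
Spacing = 0.7446 m

0.7446


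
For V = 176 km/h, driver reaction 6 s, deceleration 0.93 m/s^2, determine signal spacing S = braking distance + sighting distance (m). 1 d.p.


V = 176 / 3.6 = 48.8889 m/s
Braking distance = 48.8889^2 / (2*0.93) = 1285.0126 m
Sighting distance = 48.8889 * 6 = 293.3333 m
S = 1285.0126 + 293.3333 = 1578.3 m

1578.3


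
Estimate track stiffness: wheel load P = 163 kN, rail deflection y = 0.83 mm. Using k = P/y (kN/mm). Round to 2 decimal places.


Track stiffness k = P / y
k = 163 / 0.83
k = 196.39 kN/mm

196.39


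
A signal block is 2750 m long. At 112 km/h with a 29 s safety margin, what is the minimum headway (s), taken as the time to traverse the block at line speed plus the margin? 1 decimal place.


V = 112 / 3.6 = 31.1111 m/s
Block traversal time = 2750 / 31.1111 = 88.3929 s
Headway = 88.3929 + 29
Headway = 117.4 s

117.4


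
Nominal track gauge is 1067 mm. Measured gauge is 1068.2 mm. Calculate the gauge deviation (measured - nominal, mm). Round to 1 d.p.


Deviation = measured - nominal
Deviation = 1068.2 - 1067
Deviation = 1.2 mm

1.2


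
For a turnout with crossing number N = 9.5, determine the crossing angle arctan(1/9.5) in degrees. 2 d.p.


1/N = 1/9.5 = 0.105263
angle = arctan(0.105263) = 0.104877 rad
angle = 0.104877 * 180/pi = 6.01 degrees

6.01


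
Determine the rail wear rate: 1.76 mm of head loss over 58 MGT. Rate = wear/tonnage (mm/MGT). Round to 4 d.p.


Wear rate = total wear / cumulative tonnage
Rate = 1.76 / 58
Rate = 0.0303 mm/MGT

0.0303


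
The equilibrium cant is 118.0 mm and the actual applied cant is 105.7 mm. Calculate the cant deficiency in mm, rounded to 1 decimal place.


Cant deficiency = equilibrium cant - actual cant
CD = 118.0 - 105.7
CD = 12.3 mm

12.3


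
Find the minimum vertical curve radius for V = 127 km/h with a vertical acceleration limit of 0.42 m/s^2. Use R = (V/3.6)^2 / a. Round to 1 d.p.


Convert speed: V = 127 / 3.6 = 35.2778 m/s
V^2 = 1244.5216 m^2/s^2
R_v = 1244.5216 / 0.42
R_v = 2963.1 m

2963.1


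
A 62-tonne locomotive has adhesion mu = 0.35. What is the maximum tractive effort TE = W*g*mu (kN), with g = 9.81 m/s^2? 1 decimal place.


TE_max = W * g * mu
TE_max = 62 * 9.81 * 0.35
TE_max = 608.22 * 0.35
TE_max = 212.9 kN

212.9


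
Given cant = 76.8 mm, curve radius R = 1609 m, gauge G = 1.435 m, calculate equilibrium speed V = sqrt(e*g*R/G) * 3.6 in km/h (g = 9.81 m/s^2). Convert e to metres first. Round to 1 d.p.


Convert cant: e = 76.8 mm = 0.0768 m
V_ms = sqrt(0.0768 * 9.81 * 1609 / 1.435)
V_ms = sqrt(844.762001) = 29.0648 m/s
V = 29.0648 * 3.6 = 104.6 km/h

104.6


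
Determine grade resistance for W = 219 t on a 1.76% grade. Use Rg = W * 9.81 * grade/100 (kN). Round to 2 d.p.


Rg = W * 9.81 * grade / 100
Rg = 219 * 9.81 * 1.76 / 100
Rg = 2148.39 * 0.0176
Rg = 37.81 kN

37.81


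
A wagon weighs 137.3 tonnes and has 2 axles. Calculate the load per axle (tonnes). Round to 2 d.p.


Load per axle = total weight / number of axles
Load = 137.3 / 2
Load = 68.65 tonnes

68.65


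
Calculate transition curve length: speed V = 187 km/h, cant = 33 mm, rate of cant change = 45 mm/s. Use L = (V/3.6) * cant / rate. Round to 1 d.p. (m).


Convert speed: V = 187 / 3.6 = 51.9444 m/s
L = 51.9444 * 33 / 45
L = 1714.1667 / 45
L = 38.1 m

38.1


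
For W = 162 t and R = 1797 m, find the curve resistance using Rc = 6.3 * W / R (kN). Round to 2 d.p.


Rc = 6.3 * W / R
Rc = 6.3 * 162 / 1797
Rc = 1020.6 / 1797
Rc = 0.57 kN

0.57


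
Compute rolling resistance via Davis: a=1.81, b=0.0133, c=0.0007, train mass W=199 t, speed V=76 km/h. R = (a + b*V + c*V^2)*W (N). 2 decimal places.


b*V = 0.0133 * 76 = 1.0108
c*V^2 = 0.0007 * 5776 = 4.0432
R_per_t = 1.81 + 1.0108 + 4.0432 = 6.864 N/t
R_total = 6.864 * 199 = 1365.94 N

1365.94


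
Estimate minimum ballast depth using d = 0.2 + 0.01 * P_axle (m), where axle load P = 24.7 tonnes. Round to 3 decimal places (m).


d = 0.2 + 0.01 * 24.7
d = 0.2 + 0.247
d = 0.447 m

0.447


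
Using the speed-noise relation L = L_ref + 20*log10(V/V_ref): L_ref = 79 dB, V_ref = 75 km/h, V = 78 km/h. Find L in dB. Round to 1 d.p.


V/V_ref = 78 / 75 = 1.04
log10(1.04) = 0.017033
20 * 0.017033 = 0.3407
L = 79 + 0.3407 = 79.3 dB

79.3


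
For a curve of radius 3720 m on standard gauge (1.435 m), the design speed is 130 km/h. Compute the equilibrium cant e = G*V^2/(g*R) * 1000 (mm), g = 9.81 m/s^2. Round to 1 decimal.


Convert speed: V = 130 / 3.6 = 36.1111 m/s
Apply formula: e = 1.435 * 36.1111^2 / (9.81 * 3720)
e = 1.435 * 1304.0123 / 36493.2
e = 0.051277 m = 51.3 mm

51.3


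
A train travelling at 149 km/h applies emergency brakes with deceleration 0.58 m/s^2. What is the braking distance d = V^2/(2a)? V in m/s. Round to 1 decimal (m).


Convert speed: V = 149 / 3.6 = 41.3889 m/s
V^2 = 1713.0401
d = 1713.0401 / (2 * 0.58)
d = 1713.0401 / 1.16
d = 1476.8 m

1476.8


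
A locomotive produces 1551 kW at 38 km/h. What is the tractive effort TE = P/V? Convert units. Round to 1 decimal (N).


Convert: P = 1551 kW = 1551000 W
V = 38 / 3.6 = 10.5556 m/s
TE = 1551000 / 10.5556
TE = 146936.8 N

146936.8


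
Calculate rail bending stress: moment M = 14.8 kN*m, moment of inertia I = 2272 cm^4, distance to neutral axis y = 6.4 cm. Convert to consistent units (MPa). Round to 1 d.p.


Convert units:
M = 14.8 kN*m = 14800000 N*mm
y = 6.4 cm = 64 mm
I = 2272 cm^4 = 22720000 mm^4
sigma = 14800000 * 64 / 22720000
sigma = 41.7 MPa

41.7


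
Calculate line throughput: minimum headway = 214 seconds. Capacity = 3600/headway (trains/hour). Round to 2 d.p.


Capacity = 3600 / headway
Capacity = 3600 / 214
Capacity = 16.82 trains/hour

16.82


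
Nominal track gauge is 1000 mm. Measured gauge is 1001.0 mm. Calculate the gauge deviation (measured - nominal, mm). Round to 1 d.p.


Deviation = measured - nominal
Deviation = 1001.0 - 1000
Deviation = 1.0 mm

1.0


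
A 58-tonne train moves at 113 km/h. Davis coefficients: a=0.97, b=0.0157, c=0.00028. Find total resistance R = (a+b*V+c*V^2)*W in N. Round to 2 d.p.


b*V = 0.0157 * 113 = 1.7741
c*V^2 = 0.00028 * 12769 = 3.57532
R_per_t = 0.97 + 1.7741 + 3.57532 = 6.31942 N/t
R_total = 6.31942 * 58 = 366.53 N

366.53


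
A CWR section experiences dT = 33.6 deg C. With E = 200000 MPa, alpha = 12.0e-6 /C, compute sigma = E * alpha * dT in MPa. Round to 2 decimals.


sigma = E * alpha * dT
sigma = 200000 * 12.0e-6 * 33.6
sigma = 2.4 * 33.6
sigma = 80.64 MPa

80.64


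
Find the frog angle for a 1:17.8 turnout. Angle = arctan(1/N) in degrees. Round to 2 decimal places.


1/N = 1/17.8 = 0.05618
angle = arctan(0.05618) = 0.056121 rad
angle = 0.056121 * 180/pi = 3.22 degrees

3.22


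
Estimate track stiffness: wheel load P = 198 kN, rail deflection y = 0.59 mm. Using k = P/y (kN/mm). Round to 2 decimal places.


Track stiffness k = P / y
k = 198 / 0.59
k = 335.59 kN/mm

335.59


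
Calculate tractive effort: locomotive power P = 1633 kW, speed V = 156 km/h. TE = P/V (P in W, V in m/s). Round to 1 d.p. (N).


Convert: P = 1633 kW = 1633000 W
V = 156 / 3.6 = 43.3333 m/s
TE = 1633000 / 43.3333
TE = 37684.6 N

37684.6


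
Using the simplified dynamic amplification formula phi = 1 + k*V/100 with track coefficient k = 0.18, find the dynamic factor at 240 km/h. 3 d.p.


phi = 1 + k * V / 100
phi = 1 + 0.18 * 240 / 100
phi = 1 + 0.432
phi = 1.432

1.432


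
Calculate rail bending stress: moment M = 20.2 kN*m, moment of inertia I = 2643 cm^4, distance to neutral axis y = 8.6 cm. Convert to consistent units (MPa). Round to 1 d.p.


Convert units:
M = 20.2 kN*m = 20200000 N*mm
y = 8.6 cm = 86 mm
I = 2643 cm^4 = 26430000 mm^4
sigma = 20200000 * 86 / 26430000
sigma = 65.7 MPa

65.7


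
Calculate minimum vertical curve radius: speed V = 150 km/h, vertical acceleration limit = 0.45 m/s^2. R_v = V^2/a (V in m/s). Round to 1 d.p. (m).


Convert speed: V = 150 / 3.6 = 41.6667 m/s
V^2 = 1736.1111 m^2/s^2
R_v = 1736.1111 / 0.45
R_v = 3858.0 m

3858.0


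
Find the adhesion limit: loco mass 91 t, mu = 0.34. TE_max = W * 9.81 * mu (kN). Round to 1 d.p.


TE_max = W * g * mu
TE_max = 91 * 9.81 * 0.34
TE_max = 892.71 * 0.34
TE_max = 303.5 kN

303.5


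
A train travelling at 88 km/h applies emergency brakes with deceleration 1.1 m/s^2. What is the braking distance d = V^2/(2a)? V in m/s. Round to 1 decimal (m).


Convert speed: V = 88 / 3.6 = 24.4444 m/s
V^2 = 597.5309
d = 597.5309 / (2 * 1.1)
d = 597.5309 / 2.2
d = 271.6 m

271.6


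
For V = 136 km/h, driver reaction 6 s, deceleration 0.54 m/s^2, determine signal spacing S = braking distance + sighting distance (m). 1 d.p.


V = 136 / 3.6 = 37.7778 m/s
Braking distance = 37.7778^2 / (2*0.54) = 1321.4449 m
Sighting distance = 37.7778 * 6 = 226.6667 m
S = 1321.4449 + 226.6667 = 1548.1 m

1548.1


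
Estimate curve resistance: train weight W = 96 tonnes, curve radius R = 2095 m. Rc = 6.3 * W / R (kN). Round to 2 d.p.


Rc = 6.3 * W / R
Rc = 6.3 * 96 / 2095
Rc = 604.8 / 2095
Rc = 0.29 kN

0.29


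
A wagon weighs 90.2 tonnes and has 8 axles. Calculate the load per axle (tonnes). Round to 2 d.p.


Load per axle = total weight / number of axles
Load = 90.2 / 8
Load = 11.28 tonnes

11.28


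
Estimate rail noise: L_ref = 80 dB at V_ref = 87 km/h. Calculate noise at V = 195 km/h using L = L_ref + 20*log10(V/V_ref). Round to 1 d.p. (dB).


V/V_ref = 195 / 87 = 2.241379
log10(2.241379) = 0.350515
20 * 0.350515 = 7.0103
L = 80 + 7.0103 = 87.0 dB

87.0


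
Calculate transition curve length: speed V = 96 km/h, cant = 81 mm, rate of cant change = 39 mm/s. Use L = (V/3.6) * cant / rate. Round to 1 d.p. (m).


Convert speed: V = 96 / 3.6 = 26.6667 m/s
L = 26.6667 * 81 / 39
L = 2160.0 / 39
L = 55.4 m

55.4


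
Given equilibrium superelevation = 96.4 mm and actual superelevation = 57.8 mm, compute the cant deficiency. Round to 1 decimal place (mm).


Cant deficiency = equilibrium cant - actual cant
CD = 96.4 - 57.8
CD = 38.6 mm

38.6
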